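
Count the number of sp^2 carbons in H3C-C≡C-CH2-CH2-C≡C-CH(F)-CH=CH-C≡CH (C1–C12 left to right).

2

C1: sp3
C2: sp
C3: sp
C4: sp3
C5: sp3
C6: sp
C7: sp
C8: sp3
C9: sp2 ✓
C10: sp2 ✓
C11: sp
C12: sp
C9, C10 → 2 sp2 carbons.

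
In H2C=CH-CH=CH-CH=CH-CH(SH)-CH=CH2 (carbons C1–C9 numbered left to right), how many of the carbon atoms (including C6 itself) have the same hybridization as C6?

C6 is sp2 (one π bond).
C1: sp2 ✓
C2: sp2 ✓
C3: sp2 ✓
C4: sp2 ✓
C5: sp2 ✓
C6: sp2 ✓
C7: sp3
C8: sp2 ✓
C9: sp2 ✓
8 carbons are sp2.

8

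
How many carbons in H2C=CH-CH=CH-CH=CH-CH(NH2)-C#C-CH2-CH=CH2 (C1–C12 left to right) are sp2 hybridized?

8

C1: sp2 ✓
C2: sp2 ✓
C3: sp2 ✓
C4: sp2 ✓
C5: sp2 ✓
C6: sp2 ✓
C7: sp3
C8: sp
C9: sp
C10: sp3
C11: sp2 ✓
C12: sp2 ✓
C1, C2, C3, C4, C5, C6, C11, C12 → 8 sp2 carbons.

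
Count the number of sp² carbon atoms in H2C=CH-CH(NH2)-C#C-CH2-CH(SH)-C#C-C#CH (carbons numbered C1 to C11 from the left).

2

C1: sp2 ✓
C2: sp2 ✓
C3: sp3
C4: sp
C5: sp
C6: sp3
C7: sp3
C8: sp
C9: sp
C10: sp
C11: sp
C1, C2 → 2 sp2 carbons.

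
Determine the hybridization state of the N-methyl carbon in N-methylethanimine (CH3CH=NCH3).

The N-methyl carbon carries 4 σ bonds, giving a steric number of 4, so it is sp3.

sp^3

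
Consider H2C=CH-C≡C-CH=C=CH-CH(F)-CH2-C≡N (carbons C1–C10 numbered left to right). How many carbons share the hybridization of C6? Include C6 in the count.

C6 is sp (two π bonds).
C1: sp2
C2: sp2
C3: sp ✓
C4: sp ✓
C5: sp2
C6: sp ✓
C7: sp2
C8: sp3
C9: sp3
C10: sp ✓
4 carbons are sp.

4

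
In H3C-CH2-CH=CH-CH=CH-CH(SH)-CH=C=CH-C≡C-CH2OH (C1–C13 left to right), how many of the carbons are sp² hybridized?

C1: sp3
C2: sp3
C3: sp2 ✓
C4: sp2 ✓
C5: sp2 ✓
C6: sp2 ✓
C7: sp3
C8: sp2 ✓
C9: sp
C10: sp2 ✓
C11: sp
C12: sp
C13: sp3
C3, C4, C5, C6, C8, C10 → 6 sp2 carbons.

6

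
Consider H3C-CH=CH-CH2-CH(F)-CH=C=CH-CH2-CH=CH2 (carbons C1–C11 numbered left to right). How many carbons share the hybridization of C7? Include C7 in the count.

C7 is sp (two π bonds).
C1: sp3
C2: sp2
C3: sp2
C4: sp3
C5: sp3
C6: sp2
C7: sp ✓
C8: sp2
C9: sp3
C10: sp2
C11: sp2
1 carbon is sp.

1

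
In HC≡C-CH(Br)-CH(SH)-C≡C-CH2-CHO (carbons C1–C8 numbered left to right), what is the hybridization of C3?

sp3

C3 has 4 σ bonds: steric number 4 → sp3.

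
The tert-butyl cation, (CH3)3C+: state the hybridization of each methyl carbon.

sp3

Each methyl carbon: 4 σ bonds — 4 electron domains, sp3.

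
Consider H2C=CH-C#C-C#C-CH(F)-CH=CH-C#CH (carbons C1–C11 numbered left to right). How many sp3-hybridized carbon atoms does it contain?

C1: sp2
C2: sp2
C3: sp
C4: sp
C5: sp
C6: sp
C7: sp3 ✓
C8: sp2
C9: sp2
C10: sp
C11: sp
C7 → 1 sp3 carbon.

1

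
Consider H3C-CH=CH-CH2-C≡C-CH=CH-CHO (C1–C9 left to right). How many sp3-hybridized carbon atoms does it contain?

2

C1: sp3 ✓
C2: sp2
C3: sp2
C4: sp3 ✓
C5: sp
C6: sp
C7: sp2
C8: sp2
C9: sp2
C1, C4 → 2 sp3 carbons.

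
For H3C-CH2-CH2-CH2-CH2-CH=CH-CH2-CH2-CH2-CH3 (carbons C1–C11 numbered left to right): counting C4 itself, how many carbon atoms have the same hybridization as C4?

9

C4 is sp3 (only σ bonds).
C1: sp3 ✓
C2: sp3 ✓
C3: sp3 ✓
C4: sp3 ✓
C5: sp3 ✓
C6: sp2
C7: sp2
C8: sp3 ✓
C9: sp3 ✓
C10: sp3 ✓
C11: sp3 ✓
9 carbons are sp3.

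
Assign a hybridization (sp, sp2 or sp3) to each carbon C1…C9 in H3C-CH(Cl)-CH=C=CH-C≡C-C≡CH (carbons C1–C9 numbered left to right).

C1 has 4 σ bonds: steric number 4 → sp3.
C2 (4 σ bonds) has steric number 4: sp3.
C3: 3 σ bonds, plus one π bond — 3 electron domains, sp2.
C4: 2 σ bonds, plus two π bonds; 2 regions of electron density → sp.
C5 has 3 σ bonds, plus one π bond: steric number 3 → sp2.
C6: 2 σ bonds, plus two π bonds; 2 regions of electron density → sp.
C7 has 2 σ bonds, plus two π bonds: steric number 2 → sp.
C8 — 2 σ bonds, plus two π bonds. Steric number 2, so sp.
C9 is sp: 2 σ bonds, plus two π bonds, 2 electron-density regions.

C1 sp3, C2 sp3, C3 sp2, C4 sp, C5 sp2, C6 sp, C7 sp, C8 sp, C9 sp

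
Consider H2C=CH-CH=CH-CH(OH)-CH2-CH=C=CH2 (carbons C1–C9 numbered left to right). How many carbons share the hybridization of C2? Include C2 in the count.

6

C2 is sp2 (one π bond).
C1: sp2 ✓
C2: sp2 ✓
C3: sp2 ✓
C4: sp2 ✓
C5: sp3
C6: sp3
C7: sp2 ✓
C8: sp
C9: sp2 ✓
6 carbons are sp2.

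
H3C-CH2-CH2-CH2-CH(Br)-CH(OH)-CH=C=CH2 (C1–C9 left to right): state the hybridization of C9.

C9 carries 3 σ bonds, plus one π bond, giving a steric number of 3, so it is sp2.

sp²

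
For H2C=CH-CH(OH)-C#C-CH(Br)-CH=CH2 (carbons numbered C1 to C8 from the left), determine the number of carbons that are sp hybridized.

2

C1: sp2
C2: sp2
C3: sp3
C4: sp ✓
C5: sp ✓
C6: sp3
C7: sp2
C8: sp2
C4, C5 → 2 sp carbons.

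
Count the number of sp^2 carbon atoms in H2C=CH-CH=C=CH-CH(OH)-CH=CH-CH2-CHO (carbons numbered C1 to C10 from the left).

7

C1: sp2 ✓
C2: sp2 ✓
C3: sp2 ✓
C4: sp
C5: sp2 ✓
C6: sp3
C7: sp2 ✓
C8: sp2 ✓
C9: sp3
C10: sp2 ✓
C1, C2, C3, C5, C7, C8, C10 → 7 sp2 carbons.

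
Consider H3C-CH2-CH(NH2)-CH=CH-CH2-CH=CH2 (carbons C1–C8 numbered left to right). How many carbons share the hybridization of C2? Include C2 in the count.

C2 is sp3 (only σ bonds).
C1: sp3 ✓
C2: sp3 ✓
C3: sp3 ✓
C4: sp2
C5: sp2
C6: sp3 ✓
C7: sp2
C8: sp2
4 carbons are sp3.

4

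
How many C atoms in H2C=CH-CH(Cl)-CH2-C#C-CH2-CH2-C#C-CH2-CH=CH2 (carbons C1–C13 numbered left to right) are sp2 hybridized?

4

C1: sp2 ✓
C2: sp2 ✓
C3: sp3
C4: sp3
C5: sp
C6: sp
C7: sp3
C8: sp3
C9: sp
C10: sp
C11: sp3
C12: sp2 ✓
C13: sp2 ✓
C1, C2, C12, C13 → 4 sp2 carbons.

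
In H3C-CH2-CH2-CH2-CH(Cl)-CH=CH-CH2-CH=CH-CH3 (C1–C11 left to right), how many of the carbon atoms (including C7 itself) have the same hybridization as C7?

C7 is sp2 (one π bond).
C1: sp3
C2: sp3
C3: sp3
C4: sp3
C5: sp3
C6: sp2 ✓
C7: sp2 ✓
C8: sp3
C9: sp2 ✓
C10: sp2 ✓
C11: sp3
4 carbons are sp2.

4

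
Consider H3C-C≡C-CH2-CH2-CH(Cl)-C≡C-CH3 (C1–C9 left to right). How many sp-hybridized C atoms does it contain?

4

C1: sp3
C2: sp ✓
C3: sp ✓
C4: sp3
C5: sp3
C6: sp3
C7: sp ✓
C8: sp ✓
C9: sp3
C2, C3, C7, C8 → 4 sp carbons.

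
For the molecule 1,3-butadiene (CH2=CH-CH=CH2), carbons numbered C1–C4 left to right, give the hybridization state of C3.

sp²

C3 — 3 σ bonds, plus one π bond. Steric number 3, so sp2.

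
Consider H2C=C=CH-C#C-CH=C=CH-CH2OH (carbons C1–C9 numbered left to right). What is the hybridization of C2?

C2 (2 σ bonds, plus two π bonds) has steric number 2: sp.

sp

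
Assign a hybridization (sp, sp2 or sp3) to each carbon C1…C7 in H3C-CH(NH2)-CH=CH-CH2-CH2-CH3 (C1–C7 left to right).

C1 sp3, C2 sp3, C3 sp2, C4 sp2, C5 sp3, C6 sp3, C7 sp3

C1: 4 σ bonds; 4 regions of electron density → sp3.
C2: 4 σ bonds — 4 electron domains, sp3.
C3 has 3 σ bonds, plus one π bond: steric number 3 → sp2.
C4 has 3 σ bonds, plus one π bond: steric number 3 → sp2.
C5 carries 4 σ bonds, giving a steric number of 4, so it is sp3.
C6 has 4 σ bonds: steric number 4 → sp3.
C7 — 4 σ bonds. Steric number 4, so sp3.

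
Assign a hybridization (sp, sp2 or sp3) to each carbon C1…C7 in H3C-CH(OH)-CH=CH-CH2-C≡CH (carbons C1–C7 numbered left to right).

C1 sp3, C2 sp3, C3 sp2, C4 sp2, C5 sp3, C6 sp, C7 sp

C1: 4 σ bonds; 4 regions of electron density → sp3.
C2 carries 4 σ bonds, giving a steric number of 4, so it is sp3.
C3 carries 3 σ bonds, plus one π bond, giving a steric number of 3, so it is sp2.
C4 carries 3 σ bonds, plus one π bond, giving a steric number of 3, so it is sp2.
C5: 4 σ bonds; 4 regions of electron density → sp3.
C6 has 2 σ bonds, plus two π bonds: steric number 2 → sp.
C7: 2 σ bonds, plus two π bonds — 2 electron domains, sp.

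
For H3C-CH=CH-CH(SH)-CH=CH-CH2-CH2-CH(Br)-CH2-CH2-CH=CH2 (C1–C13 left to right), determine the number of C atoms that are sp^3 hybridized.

7

C1: sp3 ✓
C2: sp2
C3: sp2
C4: sp3 ✓
C5: sp2
C6: sp2
C7: sp3 ✓
C8: sp3 ✓
C9: sp3 ✓
C10: sp3 ✓
C11: sp3 ✓
C12: sp2
C13: sp2
C1, C4, C7, C8, C9, C10, C11 → 7 sp3 carbons.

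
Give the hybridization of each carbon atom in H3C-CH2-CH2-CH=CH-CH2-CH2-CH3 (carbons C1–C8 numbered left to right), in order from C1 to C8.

C1 carries 4 σ bonds, giving a steric number of 4, so it is sp3.
C2 — 4 σ bonds. Steric number 4, so sp3.
C3 (4 σ bonds) has steric number 4: sp3.
C4: 3 σ bonds, plus one π bond; 3 regions of electron density → sp2.
C5 is sp2: 3 σ bonds, plus one π bond, 3 electron-density regions.
C6 (4 σ bonds) has steric number 4: sp3.
C7: 4 σ bonds — 4 electron domains, sp3.
C8 carries 4 σ bonds, giving a steric number of 4, so it is sp3.

C1 sp3, C2 sp3, C3 sp3, C4 sp2, C5 sp2, C6 sp3, C7 sp3, C8 sp3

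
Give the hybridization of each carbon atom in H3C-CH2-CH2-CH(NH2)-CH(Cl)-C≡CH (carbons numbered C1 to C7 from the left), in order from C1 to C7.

C1 sp3, C2 sp3, C3 sp3, C4 sp3, C5 sp3, C6 sp, C7 sp

C1 has 4 σ bonds: steric number 4 → sp3.
C2: 4 σ bonds; 4 regions of electron density → sp3.
C3 has 4 σ bonds: steric number 4 → sp3.
C4 carries 4 σ bonds, giving a steric number of 4, so it is sp3.
C5 — 4 σ bonds. Steric number 4, so sp3.
C6 is sp: 2 σ bonds, plus two π bonds, 2 electron-density regions.
C7 has 2 σ bonds, plus two π bonds: steric number 2 → sp.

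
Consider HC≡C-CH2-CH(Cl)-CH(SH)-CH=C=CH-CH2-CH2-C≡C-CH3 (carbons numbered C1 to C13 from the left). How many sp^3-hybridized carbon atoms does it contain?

C1: sp
C2: sp
C3: sp3 ✓
C4: sp3 ✓
C5: sp3 ✓
C6: sp2
C7: sp
C8: sp2
C9: sp3 ✓
C10: sp3 ✓
C11: sp
C12: sp
C13: sp3 ✓
C3, C4, C5, C9, C10, C13 → 6 sp3 carbons.

6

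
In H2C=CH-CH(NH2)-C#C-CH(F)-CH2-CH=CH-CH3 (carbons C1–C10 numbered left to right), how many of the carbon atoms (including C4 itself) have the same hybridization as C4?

2

C4 is sp (two π bonds).
C1: sp2
C2: sp2
C3: sp3
C4: sp ✓
C5: sp ✓
C6: sp3
C7: sp3
C8: sp2
C9: sp2
C10: sp3
2 carbons are sp.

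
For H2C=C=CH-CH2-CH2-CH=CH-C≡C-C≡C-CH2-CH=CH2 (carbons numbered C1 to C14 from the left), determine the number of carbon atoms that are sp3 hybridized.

3

C1: sp2
C2: sp
C3: sp2
C4: sp3 ✓
C5: sp3 ✓
C6: sp2
C7: sp2
C8: sp
C9: sp
C10: sp
C11: sp
C12: sp3 ✓
C13: sp2
C14: sp2
C4, C5, C12 → 3 sp3 carbons.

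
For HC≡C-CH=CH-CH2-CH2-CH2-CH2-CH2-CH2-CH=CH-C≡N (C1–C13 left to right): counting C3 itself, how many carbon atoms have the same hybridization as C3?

C3 is sp2 (one π bond).
C1: sp
C2: sp
C3: sp2 ✓
C4: sp2 ✓
C5: sp3
C6: sp3
C7: sp3
C8: sp3
C9: sp3
C10: sp3
C11: sp2 ✓
C12: sp2 ✓
C13: sp
4 carbons are sp2.

4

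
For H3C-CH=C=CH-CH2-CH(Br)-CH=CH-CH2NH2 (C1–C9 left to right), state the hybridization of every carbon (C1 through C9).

C1 sp3, C2 sp2, C3 sp, C4 sp2, C5 sp3, C6 sp3, C7 sp2, C8 sp2, C9 sp3

C1 carries 4 σ bonds, giving a steric number of 4, so it is sp3.
C2: 3 σ bonds, plus one π bond — 3 electron domains, sp2.
C3: 2 σ bonds, plus two π bonds; 2 regions of electron density → sp.
C4 (3 σ bonds, plus one π bond) has steric number 3: sp2.
C5 (4 σ bonds) has steric number 4: sp3.
C6 carries 4 σ bonds, giving a steric number of 4, so it is sp3.
C7 has 3 σ bonds, plus one π bond: steric number 3 → sp2.
C8 has 3 σ bonds, plus one π bond: steric number 3 → sp2.
C9 has 4 σ bonds: steric number 4 → sp3.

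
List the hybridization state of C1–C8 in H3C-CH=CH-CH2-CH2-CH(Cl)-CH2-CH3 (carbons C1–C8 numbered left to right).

C1 sp3, C2 sp2, C3 sp2, C4 sp3, C5 sp3, C6 sp3, C7 sp3, C8 sp3

C1: 4 σ bonds; 4 regions of electron density → sp3.
C2 (3 σ bonds, plus one π bond) has steric number 3: sp2.
C3: 3 σ bonds, plus one π bond; 3 regions of electron density → sp2.
C4 is sp3: 4 σ bonds, 4 electron-density regions.
C5 carries 4 σ bonds, giving a steric number of 4, so it is sp3.
C6 is sp3: 4 σ bonds, 4 electron-density regions.
C7 (4 σ bonds) has steric number 4: sp3.
C8 — 4 σ bonds. Steric number 4, so sp3.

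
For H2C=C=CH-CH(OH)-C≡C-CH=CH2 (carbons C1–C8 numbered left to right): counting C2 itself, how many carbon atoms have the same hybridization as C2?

3

C2 is sp (two π bonds).
C1: sp2
C2: sp ✓
C3: sp2
C4: sp3
C5: sp ✓
C6: sp ✓
C7: sp2
C8: sp2
3 carbons are sp.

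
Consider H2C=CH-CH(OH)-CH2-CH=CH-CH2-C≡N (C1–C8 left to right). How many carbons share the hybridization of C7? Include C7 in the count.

C7 is sp3 (only σ bonds).
C1: sp2
C2: sp2
C3: sp3 ✓
C4: sp3 ✓
C5: sp2
C6: sp2
C7: sp3 ✓
C8: sp
3 carbons are sp3.

3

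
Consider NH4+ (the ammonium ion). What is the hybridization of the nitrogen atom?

Four σ bonds, no lone pair → sp3, tetrahedral.

sp³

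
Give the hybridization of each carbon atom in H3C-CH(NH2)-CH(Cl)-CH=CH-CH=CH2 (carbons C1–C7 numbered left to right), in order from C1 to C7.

C1 sp3, C2 sp3, C3 sp3, C4 sp2, C5 sp2, C6 sp2, C7 sp2

C1 is sp3: 4 σ bonds, 4 electron-density regions.
C2: 4 σ bonds — 4 electron domains, sp3.
C3 carries 4 σ bonds, giving a steric number of 4, so it is sp3.
C4 carries 3 σ bonds, plus one π bond, giving a steric number of 3, so it is sp2.
C5 has 3 σ bonds, plus one π bond: steric number 3 → sp2.
C6 — 3 σ bonds, plus one π bond. Steric number 3, so sp2.
C7: 3 σ bonds, plus one π bond; 3 regions of electron density → sp2.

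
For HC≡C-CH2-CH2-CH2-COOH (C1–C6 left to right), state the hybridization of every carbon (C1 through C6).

C1 sp, C2 sp, C3 sp3, C4 sp3, C5 sp3, C6 sp2

C1: 2 σ bonds, plus two π bonds; 2 regions of electron density → sp.
C2 is sp: 2 σ bonds, plus two π bonds, 2 electron-density regions.
C3 (4 σ bonds) has steric number 4: sp3.
C4 — 4 σ bonds. Steric number 4, so sp3.
C5: 4 σ bonds — 4 electron domains, sp3.
C6 has 3 σ bonds, plus one π bond: steric number 3 → sp2.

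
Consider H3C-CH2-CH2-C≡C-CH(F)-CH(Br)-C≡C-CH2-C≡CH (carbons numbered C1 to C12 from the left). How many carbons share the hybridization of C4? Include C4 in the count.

C4 is sp (two π bonds).
C1: sp3
C2: sp3
C3: sp3
C4: sp ✓
C5: sp ✓
C6: sp3
C7: sp3
C8: sp ✓
C9: sp ✓
C10: sp3
C11: sp ✓
C12: sp ✓
6 carbons are sp.

6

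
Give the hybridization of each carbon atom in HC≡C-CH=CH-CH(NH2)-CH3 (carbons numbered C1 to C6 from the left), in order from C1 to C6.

C1 sp, C2 sp, C3 sp2, C4 sp2, C5 sp3, C6 sp3

C1: 2 σ bonds, plus two π bonds; 2 regions of electron density → sp.
C2 (2 σ bonds, plus two π bonds) has steric number 2: sp.
C3 — 3 σ bonds, plus one π bond. Steric number 3, so sp2.
C4 is sp2: 3 σ bonds, plus one π bond, 3 electron-density regions.
C5 carries 4 σ bonds, giving a steric number of 4, so it is sp3.
C6: 4 σ bonds; 4 regions of electron density → sp3.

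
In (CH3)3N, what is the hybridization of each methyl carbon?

sp3

Each methyl carbon carries 4 σ bonds, giving a steric number of 4, so it is sp3.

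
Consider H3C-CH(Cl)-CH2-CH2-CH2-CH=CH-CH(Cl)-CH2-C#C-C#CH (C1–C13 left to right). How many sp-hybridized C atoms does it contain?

4

C1: sp3
C2: sp3
C3: sp3
C4: sp3
C5: sp3
C6: sp2
C7: sp2
C8: sp3
C9: sp3
C10: sp ✓
C11: sp ✓
C12: sp ✓
C13: sp ✓
C10, C11, C12, C13 → 4 sp carbons.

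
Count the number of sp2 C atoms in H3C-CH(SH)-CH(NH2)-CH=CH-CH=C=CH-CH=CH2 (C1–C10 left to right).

C1: sp3
C2: sp3
C3: sp3
C4: sp2 ✓
C5: sp2 ✓
C6: sp2 ✓
C7: sp
C8: sp2 ✓
C9: sp2 ✓
C10: sp2 ✓
C4, C5, C6, C8, C9, C10 → 6 sp2 carbons.

6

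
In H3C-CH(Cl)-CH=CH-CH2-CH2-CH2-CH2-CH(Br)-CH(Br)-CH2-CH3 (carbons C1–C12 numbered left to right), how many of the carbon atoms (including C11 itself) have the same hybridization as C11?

10

C11 is sp3 (only σ bonds).
C1: sp3 ✓
C2: sp3 ✓
C3: sp2
C4: sp2
C5: sp3 ✓
C6: sp3 ✓
C7: sp3 ✓
C8: sp3 ✓
C9: sp3 ✓
C10: sp3 ✓
C11: sp3 ✓
C12: sp3 ✓
10 carbons are sp3.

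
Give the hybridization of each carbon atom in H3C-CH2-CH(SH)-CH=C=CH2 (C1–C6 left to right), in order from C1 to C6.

C1 sp3, C2 sp3, C3 sp3, C4 sp2, C5 sp, C6 sp2

C1: 4 σ bonds; 4 regions of electron density → sp3.
C2: 4 σ bonds — 4 electron domains, sp3.
C3 is sp3: 4 σ bonds, 4 electron-density regions.
C4 carries 3 σ bonds, plus one π bond, giving a steric number of 3, so it is sp2.
C5 (2 σ bonds, plus two π bonds) has steric number 2: sp.
C6 is sp2: 3 σ bonds, plus one π bond, 3 electron-density regions.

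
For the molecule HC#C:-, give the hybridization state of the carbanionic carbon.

sp

One σ bond + one lone pair = steric number 2 → sp.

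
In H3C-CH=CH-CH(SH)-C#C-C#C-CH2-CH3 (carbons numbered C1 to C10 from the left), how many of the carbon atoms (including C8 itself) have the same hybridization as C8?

C8 is sp (two π bonds).
C1: sp3
C2: sp2
C3: sp2
C4: sp3
C5: sp ✓
C6: sp ✓
C7: sp ✓
C8: sp ✓
C9: sp3
C10: sp3
4 carbons are sp.

4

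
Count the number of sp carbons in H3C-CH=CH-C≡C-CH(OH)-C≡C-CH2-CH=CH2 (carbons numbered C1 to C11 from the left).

4

C1: sp3
C2: sp2
C3: sp2
C4: sp ✓
C5: sp ✓
C6: sp3
C7: sp ✓
C8: sp ✓
C9: sp3
C10: sp2
C11: sp2
C4, C5, C7, C8 → 4 sp carbons.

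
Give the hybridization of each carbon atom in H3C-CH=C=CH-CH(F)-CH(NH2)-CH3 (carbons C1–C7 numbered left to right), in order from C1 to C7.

C1 is sp3: 4 σ bonds, 4 electron-density regions.
C2 has 3 σ bonds, plus one π bond: steric number 3 → sp2.
C3 carries 2 σ bonds, plus two π bonds, giving a steric number of 2, so it is sp.
C4 carries 3 σ bonds, plus one π bond, giving a steric number of 3, so it is sp2.
C5 — 4 σ bonds. Steric number 4, so sp3.
C6 — 4 σ bonds. Steric number 4, so sp3.
C7 is sp3: 4 σ bonds, 4 electron-density regions.

C1 sp3, C2 sp2, C3 sp, C4 sp2, C5 sp3, C6 sp3, C7 sp3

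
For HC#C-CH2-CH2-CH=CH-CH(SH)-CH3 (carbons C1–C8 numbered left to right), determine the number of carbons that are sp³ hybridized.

4

C1: sp
C2: sp
C3: sp3 ✓
C4: sp3 ✓
C5: sp2
C6: sp2
C7: sp3 ✓
C8: sp3 ✓
C3, C4, C7, C8 → 4 sp3 carbons.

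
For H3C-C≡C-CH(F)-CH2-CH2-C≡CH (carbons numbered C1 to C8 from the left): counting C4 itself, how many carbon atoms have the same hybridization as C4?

4

C4 is sp3 (only σ bonds).
C1: sp3 ✓
C2: sp
C3: sp
C4: sp3 ✓
C5: sp3 ✓
C6: sp3 ✓
C7: sp
C8: sp
4 carbons are sp3.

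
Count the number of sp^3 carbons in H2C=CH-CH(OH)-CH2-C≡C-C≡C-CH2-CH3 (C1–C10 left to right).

C1: sp2
C2: sp2
C3: sp3 ✓
C4: sp3 ✓
C5: sp
C6: sp
C7: sp
C8: sp
C9: sp3 ✓
C10: sp3 ✓
C3, C4, C9, C10 → 4 sp3 carbons.

4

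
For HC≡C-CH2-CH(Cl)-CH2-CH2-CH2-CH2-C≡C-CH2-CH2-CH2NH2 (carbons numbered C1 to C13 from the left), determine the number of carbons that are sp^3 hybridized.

C1: sp
C2: sp
C3: sp3 ✓
C4: sp3 ✓
C5: sp3 ✓
C6: sp3 ✓
C7: sp3 ✓
C8: sp3 ✓
C9: sp
C10: sp
C11: sp3 ✓
C12: sp3 ✓
C13: sp3 ✓
C3, C4, C5, C6, C7, C8, C11, C12, C13 → 9 sp3 carbons.

9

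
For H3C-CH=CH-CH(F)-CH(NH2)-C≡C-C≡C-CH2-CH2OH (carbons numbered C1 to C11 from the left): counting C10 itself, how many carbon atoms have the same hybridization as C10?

5

C10 is sp3 (only σ bonds).
C1: sp3 ✓
C2: sp2
C3: sp2
C4: sp3 ✓
C5: sp3 ✓
C6: sp
C7: sp
C8: sp
C9: sp
C10: sp3 ✓
C11: sp3 ✓
5 carbons are sp3.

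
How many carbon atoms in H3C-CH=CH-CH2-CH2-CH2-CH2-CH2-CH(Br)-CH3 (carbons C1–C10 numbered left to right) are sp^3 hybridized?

C1: sp3 ✓
C2: sp2
C3: sp2
C4: sp3 ✓
C5: sp3 ✓
C6: sp3 ✓
C7: sp3 ✓
C8: sp3 ✓
C9: sp3 ✓
C10: sp3 ✓
C1, C4, C5, C6, C7, C8, C9, C10 → 8 sp3 carbons.

8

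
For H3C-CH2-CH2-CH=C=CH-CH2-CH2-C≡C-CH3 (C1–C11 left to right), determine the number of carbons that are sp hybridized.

3

C1: sp3
C2: sp3
C3: sp3
C4: sp2
C5: sp ✓
C6: sp2
C7: sp3
C8: sp3
C9: sp ✓
C10: sp ✓
C11: sp3
C5, C9, C10 → 3 sp carbons.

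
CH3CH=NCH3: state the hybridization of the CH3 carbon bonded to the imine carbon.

The CH3 carbon bonded to the imine carbon: 4 σ bonds — 4 electron domains, sp3.

sp3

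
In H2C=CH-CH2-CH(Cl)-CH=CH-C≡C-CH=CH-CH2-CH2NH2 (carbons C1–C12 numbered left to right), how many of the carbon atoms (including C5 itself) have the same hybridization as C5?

C5 is sp2 (one π bond).
C1: sp2 ✓
C2: sp2 ✓
C3: sp3
C4: sp3
C5: sp2 ✓
C6: sp2 ✓
C7: sp
C8: sp
C9: sp2 ✓
C10: sp2 ✓
C11: sp3
C12: sp3
6 carbons are sp2.

6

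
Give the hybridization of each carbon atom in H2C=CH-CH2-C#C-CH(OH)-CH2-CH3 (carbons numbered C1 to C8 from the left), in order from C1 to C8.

C1 sp2, C2 sp2, C3 sp3, C4 sp, C5 sp, C6 sp3, C7 sp3, C8 sp3

C1 is sp2: 3 σ bonds, plus one π bond, 3 electron-density regions.
C2: 3 σ bonds, plus one π bond; 3 regions of electron density → sp2.
C3: 4 σ bonds; 4 regions of electron density → sp3.
C4 carries 2 σ bonds, plus two π bonds, giving a steric number of 2, so it is sp.
C5: 2 σ bonds, plus two π bonds; 2 regions of electron density → sp.
C6: 4 σ bonds; 4 regions of electron density → sp3.
C7 (4 σ bonds) has steric number 4: sp3.
C8 — 4 σ bonds. Steric number 4, so sp3.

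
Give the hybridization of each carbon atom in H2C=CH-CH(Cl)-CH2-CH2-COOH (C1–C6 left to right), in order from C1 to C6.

C1 sp2, C2 sp2, C3 sp3, C4 sp3, C5 sp3, C6 sp2

C1: 3 σ bonds, plus one π bond; 3 regions of electron density → sp2.
C2 is sp2: 3 σ bonds, plus one π bond, 3 electron-density regions.
C3: 4 σ bonds — 4 electron domains, sp3.
C4 is sp3: 4 σ bonds, 4 electron-density regions.
C5: 4 σ bonds — 4 electron domains, sp3.
C6: 3 σ bonds, plus one π bond — 3 electron domains, sp2.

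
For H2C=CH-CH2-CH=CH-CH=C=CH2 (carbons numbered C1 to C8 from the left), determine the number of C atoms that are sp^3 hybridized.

C1: sp2
C2: sp2
C3: sp3 ✓
C4: sp2
C5: sp2
C6: sp2
C7: sp
C8: sp2
C3 → 1 sp3 carbon.

1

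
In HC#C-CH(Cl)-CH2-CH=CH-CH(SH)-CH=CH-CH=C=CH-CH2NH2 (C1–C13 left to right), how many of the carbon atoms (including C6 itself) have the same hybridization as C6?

C6 is sp2 (one π bond).
C1: sp
C2: sp
C3: sp3
C4: sp3
C5: sp2 ✓
C6: sp2 ✓
C7: sp3
C8: sp2 ✓
C9: sp2 ✓
C10: sp2 ✓
C11: sp
C12: sp2 ✓
C13: sp3
6 carbons are sp2.

6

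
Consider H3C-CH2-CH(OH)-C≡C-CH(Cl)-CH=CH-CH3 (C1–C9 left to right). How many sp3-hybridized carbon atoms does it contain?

5

C1: sp3 ✓
C2: sp3 ✓
C3: sp3 ✓
C4: sp
C5: sp
C6: sp3 ✓
C7: sp2
C8: sp2
C9: sp3 ✓
C1, C2, C3, C6, C9 → 5 sp3 carbons.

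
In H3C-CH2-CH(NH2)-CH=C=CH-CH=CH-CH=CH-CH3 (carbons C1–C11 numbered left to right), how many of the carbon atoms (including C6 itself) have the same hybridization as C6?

6

C6 is sp2 (one π bond).
C1: sp3
C2: sp3
C3: sp3
C4: sp2 ✓
C5: sp
C6: sp2 ✓
C7: sp2 ✓
C8: sp2 ✓
C9: sp2 ✓
C10: sp2 ✓
C11: sp3
6 carbons are sp2.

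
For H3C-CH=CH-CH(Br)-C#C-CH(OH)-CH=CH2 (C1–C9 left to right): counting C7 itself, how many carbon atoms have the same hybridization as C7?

C7 is sp3 (only σ bonds).
C1: sp3 ✓
C2: sp2
C3: sp2
C4: sp3 ✓
C5: sp
C6: sp
C7: sp3 ✓
C8: sp2
C9: sp2
3 carbons are sp3.

3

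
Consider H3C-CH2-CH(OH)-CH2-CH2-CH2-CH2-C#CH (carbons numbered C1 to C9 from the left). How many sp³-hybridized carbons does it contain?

C1: sp3 ✓
C2: sp3 ✓
C3: sp3 ✓
C4: sp3 ✓
C5: sp3 ✓
C6: sp3 ✓
C7: sp3 ✓
C8: sp
C9: sp
C1, C2, C3, C4, C5, C6, C7 → 7 sp3 carbons.

7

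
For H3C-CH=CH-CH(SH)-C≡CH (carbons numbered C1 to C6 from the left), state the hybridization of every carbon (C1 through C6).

C1 sp3, C2 sp2, C3 sp2, C4 sp3, C5 sp, C6 sp

C1: 4 σ bonds; 4 regions of electron density → sp3.
C2 — 3 σ bonds, plus one π bond. Steric number 3, so sp2.
C3 (3 σ bonds, plus one π bond) has steric number 3: sp2.
C4 — 4 σ bonds. Steric number 4, so sp3.
C5 is sp: 2 σ bonds, plus two π bonds, 2 electron-density regions.
C6 (2 σ bonds, plus two π bonds) has steric number 2: sp.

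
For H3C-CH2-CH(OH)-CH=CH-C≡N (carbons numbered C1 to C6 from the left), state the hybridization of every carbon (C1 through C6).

C1 sp3, C2 sp3, C3 sp3, C4 sp2, C5 sp2, C6 sp

C1 (4 σ bonds) has steric number 4: sp3.
C2: 4 σ bonds; 4 regions of electron density → sp3.
C3 — 4 σ bonds. Steric number 4, so sp3.
C4 (3 σ bonds, plus one π bond) has steric number 3: sp2.
C5: 3 σ bonds, plus one π bond; 3 regions of electron density → sp2.
C6 is sp: 2 σ bonds, plus two π bonds, 2 electron-density regions.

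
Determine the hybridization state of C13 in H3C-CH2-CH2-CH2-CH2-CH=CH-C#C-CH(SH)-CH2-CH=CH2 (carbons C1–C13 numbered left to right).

sp^2

C13 — 3 σ bonds, plus one π bond. Steric number 3, so sp2.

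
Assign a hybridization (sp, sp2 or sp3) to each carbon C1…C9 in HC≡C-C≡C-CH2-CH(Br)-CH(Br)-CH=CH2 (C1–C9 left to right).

C1: 2 σ bonds, plus two π bonds; 2 regions of electron density → sp.
C2: 2 σ bonds, plus two π bonds — 2 electron domains, sp.
C3: 2 σ bonds, plus two π bonds — 2 electron domains, sp.
C4: 2 σ bonds, plus two π bonds; 2 regions of electron density → sp.
C5 is sp3: 4 σ bonds, 4 electron-density regions.
C6 is sp3: 4 σ bonds, 4 electron-density regions.
C7 is sp3: 4 σ bonds, 4 electron-density regions.
C8: 3 σ bonds, plus one π bond — 3 electron domains, sp2.
C9 (3 σ bonds, plus one π bond) has steric number 3: sp2.

C1 sp, C2 sp, C3 sp, C4 sp, C5 sp3, C6 sp3, C7 sp3, C8 sp2, C9 sp2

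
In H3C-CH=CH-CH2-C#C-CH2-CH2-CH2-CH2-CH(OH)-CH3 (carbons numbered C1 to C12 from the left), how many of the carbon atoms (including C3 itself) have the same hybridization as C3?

C3 is sp2 (one π bond).
C1: sp3
C2: sp2 ✓
C3: sp2 ✓
C4: sp3
C5: sp
C6: sp
C7: sp3
C8: sp3
C9: sp3
C10: sp3
C11: sp3
C12: sp3
2 carbons are sp2.

2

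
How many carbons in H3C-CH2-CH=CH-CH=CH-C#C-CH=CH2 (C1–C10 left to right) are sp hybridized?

2

C1: sp3
C2: sp3
C3: sp2
C4: sp2
C5: sp2
C6: sp2
C7: sp ✓
C8: sp ✓
C9: sp2
C10: sp2
C7, C8 → 2 sp carbons.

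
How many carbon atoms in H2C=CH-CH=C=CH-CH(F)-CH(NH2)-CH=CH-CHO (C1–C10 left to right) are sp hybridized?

C1: sp2
C2: sp2
C3: sp2
C4: sp ✓
C5: sp2
C6: sp3
C7: sp3
C8: sp2
C9: sp2
C10: sp2
C4 → 1 sp carbon.

1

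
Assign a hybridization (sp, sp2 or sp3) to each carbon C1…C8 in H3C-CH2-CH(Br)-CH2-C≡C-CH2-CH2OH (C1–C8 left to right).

C1 (4 σ bonds) has steric number 4: sp3.
C2 is sp3: 4 σ bonds, 4 electron-density regions.
C3 has 4 σ bonds: steric number 4 → sp3.
C4: 4 σ bonds; 4 regions of electron density → sp3.
C5 — 2 σ bonds, plus two π bonds. Steric number 2, so sp.
C6 has 2 σ bonds, plus two π bonds: steric number 2 → sp.
C7 — 4 σ bonds. Steric number 4, so sp3.
C8 (4 σ bonds) has steric number 4: sp3.

C1 sp3, C2 sp3, C3 sp3, C4 sp3, C5 sp, C6 sp, C7 sp3, C8 sp3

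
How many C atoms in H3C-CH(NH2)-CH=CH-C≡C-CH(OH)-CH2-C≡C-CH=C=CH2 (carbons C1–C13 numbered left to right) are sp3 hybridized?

C1: sp3 ✓
C2: sp3 ✓
C3: sp2
C4: sp2
C5: sp
C6: sp
C7: sp3 ✓
C8: sp3 ✓
C9: sp
C10: sp
C11: sp2
C12: sp
C13: sp2
C1, C2, C7, C8 → 4 sp3 carbons.

4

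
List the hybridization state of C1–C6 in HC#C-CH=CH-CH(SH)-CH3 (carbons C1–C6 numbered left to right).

C1 sp, C2 sp, C3 sp2, C4 sp2, C5 sp3, C6 sp3

C1 has 2 σ bonds, plus two π bonds: steric number 2 → sp.
C2 — 2 σ bonds, plus two π bonds. Steric number 2, so sp.
C3 carries 3 σ bonds, plus one π bond, giving a steric number of 3, so it is sp2.
C4 (3 σ bonds, plus one π bond) has steric number 3: sp2.
C5 has 4 σ bonds: steric number 4 → sp3.
C6: 4 σ bonds — 4 electron domains, sp3.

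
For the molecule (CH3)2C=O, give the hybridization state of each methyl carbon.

sp³

Each methyl carbon has 4 σ bonds: steric number 4 → sp3.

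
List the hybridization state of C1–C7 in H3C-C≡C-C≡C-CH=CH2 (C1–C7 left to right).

C1 carries 4 σ bonds, giving a steric number of 4, so it is sp3.
C2 is sp: 2 σ bonds, plus two π bonds, 2 electron-density regions.
C3 has 2 σ bonds, plus two π bonds: steric number 2 → sp.
C4: 2 σ bonds, plus two π bonds; 2 regions of electron density → sp.
C5: 2 σ bonds, plus two π bonds — 2 electron domains, sp.
C6 has 3 σ bonds, plus one π bond: steric number 3 → sp2.
C7 (3 σ bonds, plus one π bond) has steric number 3: sp2.

C1 sp3, C2 sp, C3 sp, C4 sp, C5 sp, C6 sp2, C7 sp2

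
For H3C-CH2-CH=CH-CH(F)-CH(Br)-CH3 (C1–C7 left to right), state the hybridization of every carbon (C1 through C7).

C1 sp3, C2 sp3, C3 sp2, C4 sp2, C5 sp3, C6 sp3, C7 sp3

C1: 4 σ bonds; 4 regions of electron density → sp3.
C2 carries 4 σ bonds, giving a steric number of 4, so it is sp3.
C3 — 3 σ bonds, plus one π bond. Steric number 3, so sp2.
C4 has 3 σ bonds, plus one π bond: steric number 3 → sp2.
C5: 4 σ bonds — 4 electron domains, sp3.
C6 has 4 σ bonds: steric number 4 → sp3.
C7 (4 σ bonds) has steric number 4: sp3.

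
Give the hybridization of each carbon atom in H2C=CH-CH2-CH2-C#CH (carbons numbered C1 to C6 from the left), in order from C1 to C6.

C1 has 3 σ bonds, plus one π bond: steric number 3 → sp2.
C2 has 3 σ bonds, plus one π bond: steric number 3 → sp2.
C3 has 4 σ bonds: steric number 4 → sp3.
C4: 4 σ bonds; 4 regions of electron density → sp3.
C5: 2 σ bonds, plus two π bonds — 2 electron domains, sp.
C6 has 2 σ bonds, plus two π bonds: steric number 2 → sp.

C1 sp2, C2 sp2, C3 sp3, C4 sp3, C5 sp, C6 sp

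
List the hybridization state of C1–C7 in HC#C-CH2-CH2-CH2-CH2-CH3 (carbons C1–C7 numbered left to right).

C1 sp, C2 sp, C3 sp3, C4 sp3, C5 sp3, C6 sp3, C7 sp3

C1 carries 2 σ bonds, plus two π bonds, giving a steric number of 2, so it is sp.
C2 — 2 σ bonds, plus two π bonds. Steric number 2, so sp.
C3 carries 4 σ bonds, giving a steric number of 4, so it is sp3.
C4 has 4 σ bonds: steric number 4 → sp3.
C5: 4 σ bonds; 4 regions of electron density → sp3.
C6 has 4 σ bonds: steric number 4 → sp3.
C7 — 4 σ bonds. Steric number 4, so sp3.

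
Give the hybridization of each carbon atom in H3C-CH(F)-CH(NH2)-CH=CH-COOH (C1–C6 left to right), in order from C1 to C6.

C1 (4 σ bonds) has steric number 4: sp3.
C2: 4 σ bonds — 4 electron domains, sp3.
C3 has 4 σ bonds: steric number 4 → sp3.
C4: 3 σ bonds, plus one π bond; 3 regions of electron density → sp2.
C5 — 3 σ bonds, plus one π bond. Steric number 3, so sp2.
C6: 3 σ bonds, plus one π bond — 3 electron domains, sp2.

C1 sp3, C2 sp3, C3 sp3, C4 sp2, C5 sp2, C6 sp2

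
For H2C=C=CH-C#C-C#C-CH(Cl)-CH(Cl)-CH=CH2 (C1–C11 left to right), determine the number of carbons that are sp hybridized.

5

C1: sp2
C2: sp ✓
C3: sp2
C4: sp ✓
C5: sp ✓
C6: sp ✓
C7: sp ✓
C8: sp3
C9: sp3
C10: sp2
C11: sp2
C2, C4, C5, C6, C7 → 5 sp carbons.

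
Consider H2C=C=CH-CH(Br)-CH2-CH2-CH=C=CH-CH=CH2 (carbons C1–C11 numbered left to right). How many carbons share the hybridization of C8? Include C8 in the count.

C8 is sp (two π bonds).
C1: sp2
C2: sp ✓
C3: sp2
C4: sp3
C5: sp3
C6: sp3
C7: sp2
C8: sp ✓
C9: sp2
C10: sp2
C11: sp2
2 carbons are sp.

2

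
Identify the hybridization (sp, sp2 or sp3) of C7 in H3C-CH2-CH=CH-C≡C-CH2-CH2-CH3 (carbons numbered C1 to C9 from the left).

sp³

C7 carries 4 σ bonds, giving a steric number of 4, so it is sp3.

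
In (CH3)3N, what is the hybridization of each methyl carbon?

Each methyl carbon: 4 σ bonds; 4 regions of electron density → sp3.

sp^3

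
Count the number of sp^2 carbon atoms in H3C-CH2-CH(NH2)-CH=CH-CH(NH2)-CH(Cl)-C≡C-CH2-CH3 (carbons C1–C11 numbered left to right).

2

C1: sp3
C2: sp3
C3: sp3
C4: sp2 ✓
C5: sp2 ✓
C6: sp3
C7: sp3
C8: sp
C9: sp
C10: sp3
C11: sp3
C4, C5 → 2 sp2 carbons.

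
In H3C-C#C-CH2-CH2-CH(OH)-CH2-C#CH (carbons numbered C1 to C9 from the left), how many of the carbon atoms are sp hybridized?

C1: sp3
C2: sp ✓
C3: sp ✓
C4: sp3
C5: sp3
C6: sp3
C7: sp3
C8: sp ✓
C9: sp ✓
C2, C3, C8, C9 → 4 sp carbons.

4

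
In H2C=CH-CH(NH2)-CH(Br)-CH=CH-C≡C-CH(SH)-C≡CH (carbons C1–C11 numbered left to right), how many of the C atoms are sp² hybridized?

C1: sp2 ✓
C2: sp2 ✓
C3: sp3
C4: sp3
C5: sp2 ✓
C6: sp2 ✓
C7: sp
C8: sp
C9: sp3
C10: sp
C11: sp
C1, C2, C5, C6 → 4 sp2 carbons.

4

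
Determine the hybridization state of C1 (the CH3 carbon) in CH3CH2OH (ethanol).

C1 (the CH3 carbon) carries 4 σ bonds, giving a steric number of 4, so it is sp3.

sp^3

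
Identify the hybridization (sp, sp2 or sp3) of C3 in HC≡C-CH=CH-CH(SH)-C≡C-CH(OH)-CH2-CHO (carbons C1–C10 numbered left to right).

sp²

C3: 3 σ bonds, plus one π bond; 3 regions of electron density → sp2.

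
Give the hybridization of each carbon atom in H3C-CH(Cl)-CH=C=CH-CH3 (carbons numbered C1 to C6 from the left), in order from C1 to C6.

C1 carries 4 σ bonds, giving a steric number of 4, so it is sp3.
C2 is sp3: 4 σ bonds, 4 electron-density regions.
C3 (3 σ bonds, plus one π bond) has steric number 3: sp2.
C4: 2 σ bonds, plus two π bonds — 2 electron domains, sp.
C5 — 3 σ bonds, plus one π bond. Steric number 3, so sp2.
C6: 4 σ bonds; 4 regions of electron density → sp3.

C1 sp3, C2 sp3, C3 sp2, C4 sp, C5 sp2, C6 sp3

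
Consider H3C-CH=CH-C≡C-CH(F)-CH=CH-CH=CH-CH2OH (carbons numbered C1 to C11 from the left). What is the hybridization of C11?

C11 has 4 σ bonds: steric number 4 → sp3.

sp^3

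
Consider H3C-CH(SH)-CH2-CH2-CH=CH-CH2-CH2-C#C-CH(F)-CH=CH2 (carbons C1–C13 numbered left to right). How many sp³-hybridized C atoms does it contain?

C1: sp3 ✓
C2: sp3 ✓
C3: sp3 ✓
C4: sp3 ✓
C5: sp2
C6: sp2
C7: sp3 ✓
C8: sp3 ✓
C9: sp
C10: sp
C11: sp3 ✓
C12: sp2
C13: sp2
C1, C2, C3, C4, C7, C8, C11 → 7 sp3 carbons.

7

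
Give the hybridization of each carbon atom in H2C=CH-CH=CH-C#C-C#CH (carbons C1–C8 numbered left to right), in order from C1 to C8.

C1 has 3 σ bonds, plus one π bond: steric number 3 → sp2.
C2 carries 3 σ bonds, plus one π bond, giving a steric number of 3, so it is sp2.
C3: 3 σ bonds, plus one π bond — 3 electron domains, sp2.
C4 is sp2: 3 σ bonds, plus one π bond, 3 electron-density regions.
C5 (2 σ bonds, plus two π bonds) has steric number 2: sp.
C6 (2 σ bonds, plus two π bonds) has steric number 2: sp.
C7 carries 2 σ bonds, plus two π bonds, giving a steric number of 2, so it is sp.
C8 is sp: 2 σ bonds, plus two π bonds, 2 electron-density regions.

C1 sp2, C2 sp2, C3 sp2, C4 sp2, C5 sp, C6 sp, C7 sp, C8 sp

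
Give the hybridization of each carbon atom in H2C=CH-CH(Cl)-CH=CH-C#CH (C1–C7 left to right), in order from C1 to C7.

C1 — 3 σ bonds, plus one π bond. Steric number 3, so sp2.
C2 has 3 σ bonds, plus one π bond: steric number 3 → sp2.
C3: 4 σ bonds — 4 electron domains, sp3.
C4 is sp2: 3 σ bonds, plus one π bond, 3 electron-density regions.
C5: 3 σ bonds, plus one π bond — 3 electron domains, sp2.
C6 (2 σ bonds, plus two π bonds) has steric number 2: sp.
C7 (2 σ bonds, plus two π bonds) has steric number 2: sp.

C1 sp2, C2 sp2, C3 sp3, C4 sp2, C5 sp2, C6 sp, C7 sp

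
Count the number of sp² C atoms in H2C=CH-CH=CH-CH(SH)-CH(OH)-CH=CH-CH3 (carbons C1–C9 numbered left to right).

C1: sp2 ✓
C2: sp2 ✓
C3: sp2 ✓
C4: sp2 ✓
C5: sp3
C6: sp3
C7: sp2 ✓
C8: sp2 ✓
C9: sp3
C1, C2, C3, C4, C7, C8 → 6 sp2 carbons.

6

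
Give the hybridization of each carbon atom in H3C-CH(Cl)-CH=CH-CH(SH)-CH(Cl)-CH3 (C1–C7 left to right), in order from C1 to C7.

C1 sp3, C2 sp3, C3 sp2, C4 sp2, C5 sp3, C6 sp3, C7 sp3

C1 has 4 σ bonds: steric number 4 → sp3.
C2 is sp3: 4 σ bonds, 4 electron-density regions.
C3: 3 σ bonds, plus one π bond; 3 regions of electron density → sp2.
C4 is sp2: 3 σ bonds, plus one π bond, 3 electron-density regions.
C5 has 4 σ bonds: steric number 4 → sp3.
C6 is sp3: 4 σ bonds, 4 electron-density regions.
C7 carries 4 σ bonds, giving a steric number of 4, so it is sp3.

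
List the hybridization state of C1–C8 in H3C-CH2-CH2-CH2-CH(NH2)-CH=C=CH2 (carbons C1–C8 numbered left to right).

C1 sp3, C2 sp3, C3 sp3, C4 sp3, C5 sp3, C6 sp2, C7 sp, C8 sp2

C1 — 4 σ bonds. Steric number 4, so sp3.
C2 — 4 σ bonds. Steric number 4, so sp3.
C3 — 4 σ bonds. Steric number 4, so sp3.
C4 — 4 σ bonds. Steric number 4, so sp3.
C5: 4 σ bonds — 4 electron domains, sp3.
C6: 3 σ bonds, plus one π bond; 3 regions of electron density → sp2.
C7 carries 2 σ bonds, plus two π bonds, giving a steric number of 2, so it is sp.
C8: 3 σ bonds, plus one π bond — 3 electron domains, sp2.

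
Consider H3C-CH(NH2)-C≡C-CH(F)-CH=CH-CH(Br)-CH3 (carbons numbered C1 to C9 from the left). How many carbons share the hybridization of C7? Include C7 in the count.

2

C7 is sp2 (one π bond).
C1: sp3
C2: sp3
C3: sp
C4: sp
C5: sp3
C6: sp2 ✓
C7: sp2 ✓
C8: sp3
C9: sp3
2 carbons are sp2.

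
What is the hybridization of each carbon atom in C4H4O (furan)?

sp²

Each carbon atom carries 3 σ bonds, plus one π bond, giving a steric number of 3, so it is sp2.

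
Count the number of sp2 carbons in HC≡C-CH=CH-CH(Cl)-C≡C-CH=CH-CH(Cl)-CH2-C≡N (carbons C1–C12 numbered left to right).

C1: sp
C2: sp
C3: sp2 ✓
C4: sp2 ✓
C5: sp3
C6: sp
C7: sp
C8: sp2 ✓
C9: sp2 ✓
C10: sp3
C11: sp3
C12: sp
C3, C4, C8, C9 → 4 sp2 carbons.

4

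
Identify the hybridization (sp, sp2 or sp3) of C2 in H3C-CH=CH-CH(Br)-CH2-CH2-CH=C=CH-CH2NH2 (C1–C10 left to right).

C2 is sp2: 3 σ bonds, plus one π bond, 3 electron-density regions.

sp^2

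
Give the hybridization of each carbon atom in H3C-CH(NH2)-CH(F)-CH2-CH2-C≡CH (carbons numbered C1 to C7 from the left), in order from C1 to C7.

C1 is sp3: 4 σ bonds, 4 electron-density regions.
C2 is sp3: 4 σ bonds, 4 electron-density regions.
C3 is sp3: 4 σ bonds, 4 electron-density regions.
C4: 4 σ bonds; 4 regions of electron density → sp3.
C5: 4 σ bonds — 4 electron domains, sp3.
C6 has 2 σ bonds, plus two π bonds: steric number 2 → sp.
C7 has 2 σ bonds, plus two π bonds: steric number 2 → sp.

C1 sp3, C2 sp3, C3 sp3, C4 sp3, C5 sp3, C6 sp, C7 sp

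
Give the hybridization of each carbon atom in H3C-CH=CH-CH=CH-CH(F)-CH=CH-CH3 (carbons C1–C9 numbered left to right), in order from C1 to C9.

C1 — 4 σ bonds. Steric number 4, so sp3.
C2: 3 σ bonds, plus one π bond; 3 regions of electron density → sp2.
C3: 3 σ bonds, plus one π bond — 3 electron domains, sp2.
C4: 3 σ bonds, plus one π bond; 3 regions of electron density → sp2.
C5 — 3 σ bonds, plus one π bond. Steric number 3, so sp2.
C6 — 4 σ bonds. Steric number 4, so sp3.
C7: 3 σ bonds, plus one π bond — 3 electron domains, sp2.
C8 carries 3 σ bonds, plus one π bond, giving a steric number of 3, so it is sp2.
C9 is sp3: 4 σ bonds, 4 electron-density regions.

C1 sp3, C2 sp2, C3 sp2, C4 sp2, C5 sp2, C6 sp3, C7 sp2, C8 sp2, C9 sp3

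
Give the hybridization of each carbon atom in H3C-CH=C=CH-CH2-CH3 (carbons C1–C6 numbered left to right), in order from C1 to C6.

C1 sp3, C2 sp2, C3 sp, C4 sp2, C5 sp3, C6 sp3

C1 carries 4 σ bonds, giving a steric number of 4, so it is sp3.
C2 is sp2: 3 σ bonds, plus one π bond, 3 electron-density regions.
C3: 2 σ bonds, plus two π bonds; 2 regions of electron density → sp.
C4 is sp2: 3 σ bonds, plus one π bond, 3 electron-density regions.
C5: 4 σ bonds; 4 regions of electron density → sp3.
C6: 4 σ bonds — 4 electron domains, sp3.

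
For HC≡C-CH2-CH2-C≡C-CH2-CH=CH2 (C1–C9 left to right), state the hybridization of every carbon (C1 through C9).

C1 — 2 σ bonds, plus two π bonds. Steric number 2, so sp.
C2 has 2 σ bonds, plus two π bonds: steric number 2 → sp.
C3 (4 σ bonds) has steric number 4: sp3.
C4: 4 σ bonds; 4 regions of electron density → sp3.
C5 is sp: 2 σ bonds, plus two π bonds, 2 electron-density regions.
C6 is sp: 2 σ bonds, plus two π bonds, 2 electron-density regions.
C7 carries 4 σ bonds, giving a steric number of 4, so it is sp3.
C8 carries 3 σ bonds, plus one π bond, giving a steric number of 3, so it is sp2.
C9 has 3 σ bonds, plus one π bond: steric number 3 → sp2.

C1 sp, C2 sp, C3 sp3, C4 sp3, C5 sp, C6 sp, C7 sp3, C8 sp2, C9 sp2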